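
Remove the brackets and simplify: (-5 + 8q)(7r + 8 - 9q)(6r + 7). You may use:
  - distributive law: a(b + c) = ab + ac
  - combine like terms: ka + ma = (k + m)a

-210r² - 485r - 280 + 1046qr + 763q + 336qr² - 432q²r - 504q²

(-5 + 8q)(7r + 8 - 9q)(6r + 7)
= (-35r - 40 + 45q + 56qr + 64q - 72q²)(6r + 7)    [distributive law]
= (-35r - 40 + 109q + 56qr - 72q²)(6r + 7)    [combine like terms]
= -210r² - 245r - 240r - 280 + 654qr + 763q + 336qr² + 392qr - 432q²r - 504q²    [distributive law]
= -210r² - 485r - 280 + 1046qr + 763q + 336qr² - 432q²r - 504q²    [combine like terms]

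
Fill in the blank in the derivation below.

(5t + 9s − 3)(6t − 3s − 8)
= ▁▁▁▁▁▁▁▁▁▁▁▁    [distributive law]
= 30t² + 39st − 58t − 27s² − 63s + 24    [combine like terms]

After distributive law, the bracketed line is:

30t² − 15st − 40t + 54st − 27s² − 72s − 18t + 9s + 24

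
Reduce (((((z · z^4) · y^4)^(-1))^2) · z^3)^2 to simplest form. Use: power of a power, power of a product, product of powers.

(((((z · z^4) · y^4)^(-1))^2) · z^3)^2
= (((((z · z^4) · y^4)^(-1))^2)^2) · ((z^3)^2)    [power of a product]
= ((((z · z^4) · y^4)^(-1))^4) · ((z^3)^2)    [power of a power]
= (((z · z^4) · y^4)^(-4)) · ((z^3)^2)    [power of a power]
= (((z · z^4)^(-4)) · ((y^4)^(-4))) · ((z^3)^2)    [power of a product]
= (((z^(-4)) · ((z^4)^(-4))) · ((y^4)^(-4))) · ((z^3)^2)    [power of a product]
= ((z^(-4) · z^(-16)) · ((y^4)^(-4))) · ((z^3)^2)    [power of a power]
= (z^(-20) · ((y^4)^(-4))) · ((z^3)^2)    [product of powers]
= (z^(-20) · y^(-16)) · ((z^3)^2)    [power of a power]
= (z^(-20) · y^(-16)) · z^6    [power of a power]
= y^(-16)z^(-14)    [product of powers]

y^(-16)z^(-14)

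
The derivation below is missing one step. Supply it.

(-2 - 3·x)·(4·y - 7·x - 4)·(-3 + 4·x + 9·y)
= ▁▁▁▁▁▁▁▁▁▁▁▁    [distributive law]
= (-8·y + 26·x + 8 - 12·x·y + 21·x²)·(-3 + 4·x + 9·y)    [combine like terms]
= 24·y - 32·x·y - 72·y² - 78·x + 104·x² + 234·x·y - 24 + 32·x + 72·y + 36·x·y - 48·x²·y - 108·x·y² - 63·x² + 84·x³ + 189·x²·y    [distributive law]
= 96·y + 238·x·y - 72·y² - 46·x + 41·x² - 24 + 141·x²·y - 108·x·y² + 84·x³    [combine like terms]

By distributive law:

(-8·y + 14·x + 8 - 12·x·y + 21·x² + 12·x)·(-3 + 4·x + 9·y)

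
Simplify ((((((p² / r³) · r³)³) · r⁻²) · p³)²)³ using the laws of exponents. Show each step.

p⁵⁴r⁻¹²

((((((p² / r³) · r³)³) · r⁻²) · p³)²)³
= (((((p² / r³) · r³)³) · r⁻²) · p³)⁶    [power of a power]
= (((((p² / r³) · r³)³) · r⁻²)⁶) · ((p³)⁶)    [power of a product]
= (((((p² / r³) · r³)³)⁶) · ((r⁻²)⁶)) · ((p³)⁶)    [power of a product]
= ((((p² / r³) · r³)¹⁸) · ((r⁻²)⁶)) · ((p³)⁶)    [power of a power]
= ((((p² / r³)¹⁸) · ((r³)¹⁸)) · ((r⁻²)⁶)) · ((p³)⁶)    [power of a product]
= (((((p²)¹⁸) / ((r³)¹⁸)) · ((r³)¹⁸)) · ((r⁻²)⁶)) · ((p³)⁶)    [power of a quotient]
= (((p³⁶ / ((r³)¹⁸)) · ((r³)¹⁸)) · ((r⁻²)⁶)) · ((p³)⁶)    [power of a power]
= (((p³⁶ / r⁵⁴) · ((r³)¹⁸)) · ((r⁻²)⁶)) · ((p³)⁶)    [power of a power]
= (((p³⁶ / r⁵⁴) · r⁵⁴) · ((r⁻²)⁶)) · ((p³)⁶)    [power of a power]
= (((p³⁶ / r⁵⁴) · r⁵⁴) · r⁻¹²) · ((p³)⁶)    [power of a power]
= (((p³⁶ / r⁵⁴) · r⁵⁴) · r⁻¹²) · p¹⁸    [power of a power]
= p⁵⁴r⁻¹²    [quotient of powers; product of powers]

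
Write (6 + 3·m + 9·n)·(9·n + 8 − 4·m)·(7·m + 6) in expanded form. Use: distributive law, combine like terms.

(6 + 3·m + 9·n)·(9·n + 8 − 4·m)·(7·m + 6)
= (54·n + 48 − 24·m + 27·m·n + 24·m − 12·m^2 + 81·n^2 + 72·n − 36·m·n)·(7·m + 6)    [distributive law]
= (126·n + 48 − 9·m·n − 12·m^2 + 81·n^2)·(7·m + 6)    [combine like terms]
= 882·m·n + 756·n + 336·m + 288 − 63·m^2·n − 54·m·n − 84·m^3 − 72·m^2 + 567·m·n^2 + 486·n^2    [distributive law]
= 828·m·n + 756·n + 336·m + 288 − 63·m^2·n − 84·m^3 − 72·m^2 + 567·m·n^2 + 486·n^2    [combine like terms]

828·m·n + 756·n + 336·m + 288 − 63·m^2·n − 84·m^3 − 72·m^2 + 567·m·n^2 + 486·n^2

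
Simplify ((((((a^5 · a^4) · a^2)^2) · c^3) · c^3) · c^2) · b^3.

a^22b^3c^8

((((((a^5 · a^4) · a^2)^2) · c^3) · c^3) · c^2) · b^3
= ((((((a^5 · a^4)^2) · ((a^2)^2)) · c^3) · c^3) · c^2) · b^3    [power of a product]
= (((((((a^5)^2) · ((a^4)^2)) · ((a^2)^2)) · c^3) · c^3) · c^2) · b^3    [power of a product]
= (((((a^10 · ((a^4)^2)) · ((a^2)^2)) · c^3) · c^3) · c^2) · b^3    [power of a power]
= (((((a^10 · a^8) · ((a^2)^2)) · c^3) · c^3) · c^2) · b^3    [power of a power]
= ((((a^18 · ((a^2)^2)) · c^3) · c^3) · c^2) · b^3    [product of powers]
= ((((a^18 · a^4) · c^3) · c^3) · c^2) · b^3    [power of a power]
= (((a^22 · c^3) · c^3) · c^2) · b^3    [product of powers]
= a^22b^3c^8    [product of powers]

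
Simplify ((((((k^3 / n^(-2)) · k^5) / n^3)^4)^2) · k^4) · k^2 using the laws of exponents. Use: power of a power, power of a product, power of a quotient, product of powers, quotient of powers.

((((((k^3 / n^(-2)) · k^5) / n^3)^4)^2) · k^4) · k^2
= (((((k^3 / n^(-2)) · k^5) / n^3)^8) · k^4) · k^2    [power of a power]
= (((((k^3 / n^(-2)) · k^5)^8) / ((n^3)^8)) · k^4) · k^2    [power of a quotient]
= (((((k^3 / n^(-2))^8) · ((k^5)^8)) / ((n^3)^8)) · k^4) · k^2    [power of a product]
= ((((((k^3)^8) / ((n^(-2))^8)) · ((k^5)^8)) / ((n^3)^8)) · k^4) · k^2    [power of a quotient]
= ((((k^24 / ((n^(-2))^8)) · ((k^5)^8)) / ((n^3)^8)) · k^4) · k^2    [power of a power]
= ((((k^24 / n^(-16)) · ((k^5)^8)) / ((n^3)^8)) · k^4) · k^2    [power of a power]
= ((((k^24 / n^(-16)) · k^40) / ((n^3)^8)) · k^4) · k^2    [power of a power]
= ((((k^24 / n^(-16)) · k^40) / n^24) · k^4) · k^2    [power of a power]
= k^70n^(-8)    [quotient of powers; product of powers]

k^70n^(-8)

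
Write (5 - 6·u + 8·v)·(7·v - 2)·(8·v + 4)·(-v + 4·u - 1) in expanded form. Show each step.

-824·v³ + 1912·u·v² - 372·v² + 8·u·v + 44·v - 208·u + 40 + 2128·u·v³ - 1344·u²·v² - 288·u²·v + 192·u² - 448·v⁴

(5 - 6·u + 8·v)·(7·v - 2)·(8·v + 4)·(-v + 4·u - 1)
= (35·v - 10 - 42·u·v + 12·u + 56·v² - 16·v)·(8·v + 4)·(-v + 4·u - 1)    [distributive law]
= (19·v - 10 - 42·u·v + 12·u + 56·v²)·(8·v + 4)·(-v + 4·u - 1)    [combine like terms]
= (152·v² + 76·v - 80·v - 40 - 336·u·v² - 168·u·v + 96·u·v + 48·u + 448·v³ + 224·v²)·(-v + 4·u - 1)    [distributive law]
= (376·v² - 4·v - 40 - 336·u·v² - 72·u·v + 48·u + 448·v³)·(-v + 4·u - 1)    [combine like terms]
= -376·v³ + 1504·u·v² - 376·v² + 4·v² - 16·u·v + 4·v + 40·v - 160·u + 40 + 336·u·v³ - 1344·u²·v² + 336·u·v² + 72·u·v² - 288·u²·v + 72·u·v - 48·u·v + 192·u² - 48·u - 448·v⁴ + 1792·u·v³ - 448·v³    [distributive law]
= -824·v³ + 1912·u·v² - 372·v² + 8·u·v + 44·v - 208·u + 40 + 2128·u·v³ - 1344·u²·v² - 288·u²·v + 192·u² - 448·v⁴    [combine like terms]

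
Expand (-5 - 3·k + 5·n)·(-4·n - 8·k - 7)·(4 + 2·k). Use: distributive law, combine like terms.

-60·n - 142·k·n + 314·k + 218·k^2 + 140 - 56·k^2·n + 48·k^3 - 80·n^2 - 40·k·n^2

(-5 - 3·k + 5·n)·(-4·n - 8·k - 7)·(4 + 2·k)
= (20·n + 40·k + 35 + 12·k·n + 24·k^2 + 21·k - 20·n^2 - 40·k·n - 35·n)·(4 + 2·k)    [distributive law]
= (-15·n + 61·k + 35 - 28·k·n + 24·k^2 - 20·n^2)·(4 + 2·k)    [combine like terms]
= -60·n - 30·k·n + 244·k + 122·k^2 + 140 + 70·k - 112·k·n - 56·k^2·n + 96·k^2 + 48·k^3 - 80·n^2 - 40·k·n^2    [distributive law]
= -60·n - 142·k·n + 314·k + 218·k^2 + 140 - 56·k^2·n + 48·k^3 - 80·n^2 - 40·k·n^2    [combine like terms]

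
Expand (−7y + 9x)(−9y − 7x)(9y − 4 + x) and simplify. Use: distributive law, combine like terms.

567y^3 − 252y^2 − 225xy^2 + 128xy − 599x^2y + 252x^2 − 63x^3

(−7y + 9x)(−9y − 7x)(9y − 4 + x)
= (63y^2 + 49xy − 81xy − 63x^2)(9y − 4 + x)    [distributive law]
= (63y^2 − 32xy − 63x^2)(9y − 4 + x)    [combine like terms]
= 567y^3 − 252y^2 + 63xy^2 − 288xy^2 + 128xy − 32x^2y − 567x^2y + 252x^2 − 63x^3    [distributive law]
= 567y^3 − 252y^2 − 225xy^2 + 128xy − 599x^2y + 252x^2 − 63x^3    [combine like terms]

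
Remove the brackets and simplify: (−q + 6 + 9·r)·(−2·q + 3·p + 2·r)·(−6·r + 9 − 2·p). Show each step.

−12·q²·r + 18·q² − 4·p·q² + 58·p·q·r − 3·p·q + 6·p²·q + 120·q·r² − 108·q·r − 108·q + 111·p·r + 162·p − 36·p² + 90·r² + 108·r − 198·p·r² − 54·p²·r − 108·r³

(−q + 6 + 9·r)·(−2·q + 3·p + 2·r)·(−6·r + 9 − 2·p)
= (2·q² − 3·p·q − 2·q·r − 12·q + 18·p + 12·r − 18·q·r + 27·p·r + 18·r²)·(−6·r + 9 − 2·p)    [distributive law]
= (2·q² − 3·p·q − 20·q·r − 12·q + 18·p + 12·r + 27·p·r + 18·r²)·(−6·r + 9 − 2·p)    [combine like terms]
= −12·q²·r + 18·q² − 4·p·q² + 18·p·q·r − 27·p·q + 6·p²·q + 120·q·r² − 180·q·r + 40·p·q·r + 72·q·r − 108·q + 24·p·q − 108·p·r + 162·p − 36·p² − 72·r² + 108·r − 24·p·r − 162·p·r² + 243·p·r − 54·p²·r − 108·r³ + 162·r² − 36·p·r²    [distributive law]
= −12·q²·r + 18·q² − 4·p·q² + 58·p·q·r − 3·p·q + 6·p²·q + 120·q·r² − 108·q·r − 108·q + 111·p·r + 162·p − 36·p² + 90·r² + 108·r − 198·p·r² − 54·p²·r − 108·r³    [combine like terms]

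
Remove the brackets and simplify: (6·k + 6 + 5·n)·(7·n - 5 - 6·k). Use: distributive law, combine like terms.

(6·k + 6 + 5·n)·(7·n - 5 - 6·k)
= 42·k·n - 30·k - 36·k² + 42·n - 30 - 36·k + 35·n² - 25·n - 30·k·n    [distributive law]
= 12·k·n - 66·k - 36·k² + 17·n - 30 + 35·n²    [combine like terms]

12·k·n - 66·k - 36·k² + 17·n - 30 + 35·n²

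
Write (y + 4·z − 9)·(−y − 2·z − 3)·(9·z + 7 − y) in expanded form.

(y + 4·z − 9)·(−y − 2·z − 3)·(9·z + 7 − y)
= (−y^2 − 2·y·z − 3·y − 4·y·z − 8·z^2 − 12·z + 9·y + 18·z + 27)·(9·z + 7 − y)    [distributive law]
= (−y^2 − 6·y·z + 6·y − 8·z^2 + 6·z + 27)·(9·z + 7 − y)    [combine like terms]
= −9·y^2·z − 7·y^2 + y^3 − 54·y·z^2 − 42·y·z + 6·y^2·z + 54·y·z + 42·y − 6·y^2 − 72·z^3 − 56·z^2 + 8·y·z^2 + 54·z^2 + 42·z − 6·y·z + 243·z + 189 − 27·y    [distributive law]
= −3·y^2·z − 13·y^2 + y^3 − 46·y·z^2 + 6·y·z + 15·y − 72·z^3 − 2·z^2 + 285·z + 189    [combine like terms]

−3·y^2·z − 13·y^2 + y^3 − 46·y·z^2 + 6·y·z + 15·y − 72·z^3 − 2·z^2 + 285·z + 189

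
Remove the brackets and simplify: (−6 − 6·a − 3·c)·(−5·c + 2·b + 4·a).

(−6 − 6·a − 3·c)·(−5·c + 2·b + 4·a)
= 30·c − 12·b − 24·a + 30·a·c − 12·a·b − 24·a^2 + 15·c^2 − 6·b·c − 12·a·c    [distributive law]
= 30·c − 12·b − 24·a + 18·a·c − 12·a·b − 24·a^2 + 15·c^2 − 6·b·c    [combine like terms]

30·c − 12·b − 24·a + 18·a·c − 12·a·b − 24·a^2 + 15·c^2 − 6·b·c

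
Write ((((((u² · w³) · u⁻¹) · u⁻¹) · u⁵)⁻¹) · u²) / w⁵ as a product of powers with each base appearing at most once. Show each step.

((((((u² · w³) · u⁻¹) · u⁻¹) · u⁵)⁻¹) · u²) / w⁵
= ((((((u² · w³) · u⁻¹) · u⁻¹)⁻¹) · ((u⁵)⁻¹)) · u²) / w⁵    [power of a product]
= ((((((u² · w³) · u⁻¹)⁻¹) · ((u⁻¹)⁻¹)) · ((u⁵)⁻¹)) · u²) / w⁵    [power of a product]
= ((((((u² · w³)⁻¹) · ((u⁻¹)⁻¹)) · ((u⁻¹)⁻¹)) · ((u⁵)⁻¹)) · u²) / w⁵    [power of a product]
= (((((((u²)⁻¹) · ((w³)⁻¹)) · ((u⁻¹)⁻¹)) · ((u⁻¹)⁻¹)) · ((u⁵)⁻¹)) · u²) / w⁵    [power of a product]
= (((((u⁻² · ((w³)⁻¹)) · ((u⁻¹)⁻¹)) · ((u⁻¹)⁻¹)) · ((u⁵)⁻¹)) · u²) / w⁵    [power of a power]
= (((((u⁻² · w⁻³) · ((u⁻¹)⁻¹)) · ((u⁻¹)⁻¹)) · ((u⁵)⁻¹)) · u²) / w⁵    [power of a power]
= (((((u⁻² · w⁻³) · u) · ((u⁻¹)⁻¹)) · ((u⁵)⁻¹)) · u²) / w⁵    [power of a power]
= (((((u⁻² · w⁻³) · u) · u) · ((u⁵)⁻¹)) · u²) / w⁵    [power of a power]
= (((((u⁻² · w⁻³) · u) · u) · u⁻⁵) · u²) / w⁵    [power of a power]
= u⁻³w⁻⁸    [quotient of powers; product of powers]

u⁻³w⁻⁸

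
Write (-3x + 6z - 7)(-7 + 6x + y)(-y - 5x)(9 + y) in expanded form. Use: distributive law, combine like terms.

259xy + 83xy² + 945x² + 402x²y + 33x²y² + 810x³ + 90x³y + 3xy³ + 378yz - 12y²z + 1890xz - 384xyz - 66xy²z - 1620x²z - 180x²yz - 6y³z - 441y + 14y² - 2205x + 7y³

(-3x + 6z - 7)(-7 + 6x + y)(-y - 5x)(9 + y)
= (21x - 18x² - 3xy - 42z + 36xz + 6yz + 49 - 42x - 7y)(-y - 5x)(9 + y)    [distributive law]
= (-21x - 18x² - 3xy - 42z + 36xz + 6yz + 49 - 7y)(-y - 5x)(9 + y)    [combine like terms]
= (21xy + 105x² + 18x²y + 90x³ + 3xy² + 15x²y + 42yz + 210xz - 36xyz - 180x²z - 6y²z - 30xyz - 49y - 245x + 7y² + 35xy)(9 + y)    [distributive law]
= (56xy + 105x² + 33x²y + 90x³ + 3xy² + 42yz + 210xz - 66xyz - 180x²z - 6y²z - 49y - 245x + 7y²)(9 + y)    [combine like terms]
= 504xy + 56xy² + 945x² + 105x²y + 297x²y + 33x²y² + 810x³ + 90x³y + 27xy² + 3xy³ + 378yz + 42y²z + 1890xz + 210xyz - 594xyz - 66xy²z - 1620x²z - 180x²yz - 54y²z - 6y³z - 441y - 49y² - 2205x - 245xy + 63y² + 7y³    [distributive law]
= 259xy + 83xy² + 945x² + 402x²y + 33x²y² + 810x³ + 90x³y + 3xy³ + 378yz - 12y²z + 1890xz - 384xyz - 66xy²z - 1620x²z - 180x²yz - 6y³z - 441y + 14y² - 2205x + 7y³    [combine like terms]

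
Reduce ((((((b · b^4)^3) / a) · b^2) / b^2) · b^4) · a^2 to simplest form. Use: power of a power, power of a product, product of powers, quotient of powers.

ab^19

((((((b · b^4)^3) / a) · b^2) / b^2) · b^4) · a^2
= ((((((b^3) · ((b^4)^3)) / a) · b^2) / b^2) · b^4) · a^2    [power of a product]
= (((((b^3 · b^12) / a) · b^2) / b^2) · b^4) · a^2    [power of a power]
= ((((b^15 / a) · b^2) / b^2) · b^4) · a^2    [product of powers]
= ab^19    [quotient of powers; product of powers]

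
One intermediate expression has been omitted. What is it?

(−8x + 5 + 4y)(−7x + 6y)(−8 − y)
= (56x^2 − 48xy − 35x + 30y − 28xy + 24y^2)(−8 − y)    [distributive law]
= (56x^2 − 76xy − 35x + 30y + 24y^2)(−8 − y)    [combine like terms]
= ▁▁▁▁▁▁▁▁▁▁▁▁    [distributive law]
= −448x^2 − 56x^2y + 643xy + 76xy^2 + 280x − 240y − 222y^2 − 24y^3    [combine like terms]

After distributive law, the bracketed line is:

−448x^2 − 56x^2y + 608xy + 76xy^2 + 280x + 35xy − 240y − 30y^2 − 192y^2 − 24y^3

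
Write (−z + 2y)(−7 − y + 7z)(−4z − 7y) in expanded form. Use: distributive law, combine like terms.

−28z² + 7yz − 11yz² − 97y²z + 28z³ + 98y² + 14y³

(−z + 2y)(−7 − y + 7z)(−4z − 7y)
= (7z + yz − 7z² − 14y − 2y² + 14yz)(−4z − 7y)    [distributive law]
= (7z + 15yz − 7z² − 14y − 2y²)(−4z − 7y)    [combine like terms]
= −28z² − 49yz − 60yz² − 105y²z + 28z³ + 49yz² + 56yz + 98y² + 8y²z + 14y³    [distributive law]
= −28z² + 7yz − 11yz² − 97y²z + 28z³ + 98y² + 14y³    [combine like terms]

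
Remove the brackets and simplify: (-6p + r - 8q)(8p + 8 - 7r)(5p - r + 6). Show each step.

-240p^3 + 298p^2r - 528p^2 + 388pr - 288p - 85pr^2 - 50r^2 + 48r + 7r^3 - 320p^2q + 344pqr - 704pq + 400qr - 384q - 56qr^2

(-6p + r - 8q)(8p + 8 - 7r)(5p - r + 6)
= (-48p^2 - 48p + 42pr + 8pr + 8r - 7r^2 - 64pq - 64q + 56qr)(5p - r + 6)    [distributive law]
= (-48p^2 - 48p + 50pr + 8r - 7r^2 - 64pq - 64q + 56qr)(5p - r + 6)    [combine like terms]
= -240p^3 + 48p^2r - 288p^2 - 240p^2 + 48pr - 288p + 250p^2r - 50pr^2 + 300pr + 40pr - 8r^2 + 48r - 35pr^2 + 7r^3 - 42r^2 - 320p^2q + 64pqr - 384pq - 320pq + 64qr - 384q + 280pqr - 56qr^2 + 336qr    [distributive law]
= -240p^3 + 298p^2r - 528p^2 + 388pr - 288p - 85pr^2 - 50r^2 + 48r + 7r^3 - 320p^2q + 344pqr - 704pq + 400qr - 384q - 56qr^2    [combine like terms]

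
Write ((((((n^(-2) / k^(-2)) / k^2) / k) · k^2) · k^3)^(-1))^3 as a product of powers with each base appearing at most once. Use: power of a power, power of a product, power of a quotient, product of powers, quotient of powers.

k^(-12)·n^6

((((((n^(-2) / k^(-2)) / k^2) / k) · k^2) · k^3)^(-1))^3
= (((((n^(-2) / k^(-2)) / k^2) / k) · k^2) · k^3)^(-3)    [power of a power]
= (((((n^(-2) / k^(-2)) / k^2) / k) · k^2)^(-3)) · ((k^3)^(-3))    [power of a product]
= (((((n^(-2) / k^(-2)) / k^2) / k)^(-3)) · ((k^2)^(-3))) · ((k^3)^(-3))    [power of a product]
= (((((n^(-2) / k^(-2)) / k^2)^(-3)) / (k^(-3))) · ((k^2)^(-3))) · ((k^3)^(-3))    [power of a quotient]
= (((((n^(-2) / k^(-2))^(-3)) / ((k^2)^(-3))) / (k^(-3))) · ((k^2)^(-3))) · ((k^3)^(-3))    [power of a quotient]
= ((((((n^(-2))^(-3)) / ((k^(-2))^(-3))) / ((k^2)^(-3))) / (k^(-3))) · ((k^2)^(-3))) · ((k^3)^(-3))    [power of a quotient]
= ((((n^6 / ((k^(-2))^(-3))) / ((k^2)^(-3))) / (k^(-3))) · ((k^2)^(-3))) · ((k^3)^(-3))    [power of a power]
= ((((n^6 / k^6) / ((k^2)^(-3))) / (k^(-3))) · ((k^2)^(-3))) · ((k^3)^(-3))    [power of a power]
= ((((n^6 / k^6) / k^(-6)) / (k^(-3))) · ((k^2)^(-3))) · ((k^3)^(-3))    [power of a power]
= ((((n^6 / k^6) / k^(-6)) / k^(-3)) · k^(-6)) · ((k^3)^(-3))    [power of a power]
= ((((n^6 / k^6) / k^(-6)) / k^(-3)) · k^(-6)) · k^(-9)    [power of a power]
= k^(-12)·n^6    [quotient of powers; product of powers]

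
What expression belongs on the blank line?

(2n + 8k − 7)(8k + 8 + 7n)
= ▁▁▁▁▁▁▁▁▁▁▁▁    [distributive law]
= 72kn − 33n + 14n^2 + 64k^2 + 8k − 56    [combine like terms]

By distributive law:

16kn + 16n + 14n^2 + 64k^2 + 64k + 56kn − 56k − 56 − 49n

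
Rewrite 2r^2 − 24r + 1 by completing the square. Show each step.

2r^2 − 24r + 1
= 2(r^2 − 12r) + 1    [factor out 2 from the r-terms]
= 2(r^2 − 12r + 36 − 36) + 1    [add and subtract 36 inside the bracket]
= 2(r − 6)^2 − 72 + 1    [perfect-square identity]
= 2(r − 6)^2 − 71    [combine constants]

2(r − 6)^2 − 71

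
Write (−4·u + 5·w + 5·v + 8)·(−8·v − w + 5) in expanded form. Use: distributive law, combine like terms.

32·u·v + 4·u·w − 20·u − 45·v·w − 5·w² + 17·w − 40·v² − 39·v + 40

(−4·u + 5·w + 5·v + 8)·(−8·v − w + 5)
= 32·u·v + 4·u·w − 20·u − 40·v·w − 5·w² + 25·w − 40·v² − 5·v·w + 25·v − 64·v − 8·w + 40    [distributive law]
= 32·u·v + 4·u·w − 20·u − 45·v·w − 5·w² + 17·w − 40·v² − 39·v + 40    [combine like terms]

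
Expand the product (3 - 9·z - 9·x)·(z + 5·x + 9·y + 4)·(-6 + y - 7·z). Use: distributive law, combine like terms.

(3 - 9·z - 9·x)·(z + 5·x + 9·y + 4)·(-6 + y - 7·z)
= (3·z + 15·x + 27·y + 12 - 9·z² - 45·x·z - 81·y·z - 36·z - 9·x·z - 45·x² - 81·x·y - 36·x)·(-6 + y - 7·z)    [distributive law]
= (-33·z - 21·x + 27·y + 12 - 9·z² - 54·x·z - 81·y·z - 45·x² - 81·x·y)·(-6 + y - 7·z)    [combine like terms]
= 198·z - 33·y·z + 231·z² + 126·x - 21·x·y + 147·x·z - 162·y + 27·y² - 189·y·z - 72 + 12·y - 84·z + 54·z² - 9·y·z² + 63·z³ + 324·x·z - 54·x·y·z + 378·x·z² + 486·y·z - 81·y²·z + 567·y·z² + 270·x² - 45·x²·y + 315·x²·z + 486·x·y - 81·x·y² + 567·x·y·z    [distributive law]
= 114·z + 264·y·z + 285·z² + 126·x + 465·x·y + 471·x·z - 150·y + 27·y² - 72 + 558·y·z² + 63·z³ + 513·x·y·z + 378·x·z² - 81·y²·z + 270·x² - 45·x²·y + 315·x²·z - 81·x·y²    [combine like terms]

114·z + 264·y·z + 285·z² + 126·x + 465·x·y + 471·x·z - 150·y + 27·y² - 72 + 558·y·z² + 63·z³ + 513·x·y·z + 378·x·z² - 81·y²·z + 270·x² - 45·x²·y + 315·x²·z - 81·x·y²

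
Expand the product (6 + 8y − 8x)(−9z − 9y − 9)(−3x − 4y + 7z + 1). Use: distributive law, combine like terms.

(6 + 8y − 8x)(−9z − 9y − 9)(−3x − 4y + 7z + 1)
= (−54z − 54y − 54 − 72yz − 72y^2 − 72y + 72xz + 72xy + 72x)(−3x − 4y + 7z + 1)    [distributive law]
= (−54z − 126y − 54 − 72yz − 72y^2 + 72xz + 72xy + 72x)(−3x − 4y + 7z + 1)    [combine like terms]
= 162xz + 216yz − 378z^2 − 54z + 378xy + 504y^2 − 882yz − 126y + 162x + 216y − 378z − 54 + 216xyz + 288y^2z − 504yz^2 − 72yz + 216xy^2 + 288y^3 − 504y^2z − 72y^2 − 216x^2z − 288xyz + 504xz^2 + 72xz − 216x^2y − 288xy^2 + 504xyz + 72xy − 216x^2 − 288xy + 504xz + 72x    [distributive law]
= 738xz − 738yz − 378z^2 − 432z + 162xy + 432y^2 + 90y + 234x − 54 + 432xyz − 216y^2z − 504yz^2 − 72xy^2 + 288y^3 − 216x^2z + 504xz^2 − 216x^2y − 216x^2    [combine like terms]

738xz − 738yz − 378z^2 − 432z + 162xy + 432y^2 + 90y + 234x − 54 + 432xyz − 216y^2z − 504yz^2 − 72xy^2 + 288y^3 − 216x^2z + 504xz^2 − 216x^2y − 216x^2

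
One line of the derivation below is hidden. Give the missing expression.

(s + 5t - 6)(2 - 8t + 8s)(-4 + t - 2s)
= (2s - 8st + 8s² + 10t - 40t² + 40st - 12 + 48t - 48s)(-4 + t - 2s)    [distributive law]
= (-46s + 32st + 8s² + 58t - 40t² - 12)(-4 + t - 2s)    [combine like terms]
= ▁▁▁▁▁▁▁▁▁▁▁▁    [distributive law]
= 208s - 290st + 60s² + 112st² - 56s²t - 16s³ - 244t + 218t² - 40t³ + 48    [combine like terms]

By distributive law:

184s - 46st + 92s² - 128st + 32st² - 64s²t - 32s² + 8s²t - 16s³ - 232t + 58t² - 116st + 160t² - 40t³ + 80st² + 48 - 12t + 24s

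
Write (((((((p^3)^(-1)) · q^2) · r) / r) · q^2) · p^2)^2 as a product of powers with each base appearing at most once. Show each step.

(((((((p^3)^(-1)) · q^2) · r) / r) · q^2) · p^2)^2
= (((((((p^3)^(-1)) · q^2) · r) / r) · q^2)^2) · ((p^2)^2)    [power of a product]
= (((((((p^3)^(-1)) · q^2) · r) / r)^2) · ((q^2)^2)) · ((p^2)^2)    [power of a product]
= (((((((p^3)^(-1)) · q^2) · r)^2) / (r^2)) · ((q^2)^2)) · ((p^2)^2)    [power of a quotient]
= (((((((p^3)^(-1)) · q^2)^2) · (r^2)) / (r^2)) · ((q^2)^2)) · ((p^2)^2)    [power of a product]
= (((((((p^3)^(-1))^2) · ((q^2)^2)) · (r^2)) / (r^2)) · ((q^2)^2)) · ((p^2)^2)    [power of a product]
= ((((((p^3)^(-2)) · ((q^2)^2)) · (r^2)) / (r^2)) · ((q^2)^2)) · ((p^2)^2)    [power of a power]
= ((((p^(-6) · ((q^2)^2)) · (r^2)) / (r^2)) · ((q^2)^2)) · ((p^2)^2)    [power of a power]
= ((((p^(-6) · q^4) · (r^2)) / (r^2)) · ((q^2)^2)) · ((p^2)^2)    [power of a power]
= ((((p^(-6) · q^4) · r^2) / r^2) · q^4) · ((p^2)^2)    [power of a power]
= ((((p^(-6) · q^4) · r^2) / r^2) · q^4) · p^4    [power of a power]
= p^(-2)·q^8    [quotient of powers; product of powers]

p^(-2)·q^8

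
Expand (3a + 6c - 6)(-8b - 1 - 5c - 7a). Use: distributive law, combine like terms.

-24ab + 39a - 57ac - 21a² - 48bc + 24c - 30c² + 48b + 6

(3a + 6c - 6)(-8b - 1 - 5c - 7a)
= -24ab - 3a - 15ac - 21a² - 48bc - 6c - 30c² - 42ac + 48b + 6 + 30c + 42a    [distributive law]
= -24ab + 39a - 57ac - 21a² - 48bc + 24c - 30c² + 48b + 6    [combine like terms]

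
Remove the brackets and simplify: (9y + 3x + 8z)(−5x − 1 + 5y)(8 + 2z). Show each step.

(9y + 3x + 8z)(−5x − 1 + 5y)(8 + 2z)
= (−45xy − 9y + 45y^2 − 15x^2 − 3x + 15xy − 40xz − 8z + 40yz)(8 + 2z)    [distributive law]
= (−30xy − 9y + 45y^2 − 15x^2 − 3x − 40xz − 8z + 40yz)(8 + 2z)    [combine like terms]
= −240xy − 60xyz − 72y − 18yz + 360y^2 + 90y^2z − 120x^2 − 30x^2z − 24x − 6xz − 320xz − 80xz^2 − 64z − 16z^2 + 320yz + 80yz^2    [distributive law]
= −240xy − 60xyz − 72y + 302yz + 360y^2 + 90y^2z − 120x^2 − 30x^2z − 24x − 326xz − 80xz^2 − 64z − 16z^2 + 80yz^2    [combine like terms]

−240xy − 60xyz − 72y + 302yz + 360y^2 + 90y^2z − 120x^2 − 30x^2z − 24x − 326xz − 80xz^2 − 64z − 16z^2 + 80yz^2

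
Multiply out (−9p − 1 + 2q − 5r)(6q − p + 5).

(−9p − 1 + 2q − 5r)(6q − p + 5)
= −54pq + 9p^2 − 45p − 6q + p − 5 + 12q^2 − 2pq + 10q − 30qr + 5pr − 25r    [distributive law]
= −56pq + 9p^2 − 44p + 4q − 5 + 12q^2 − 30qr + 5pr − 25r    [combine like terms]

−56pq + 9p^2 − 44p + 4q − 5 + 12q^2 − 30qr + 5pr − 25r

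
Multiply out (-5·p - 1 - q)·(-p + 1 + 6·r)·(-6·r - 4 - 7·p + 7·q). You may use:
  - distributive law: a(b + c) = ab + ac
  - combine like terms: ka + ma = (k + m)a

180·p^2·r + 8·p^2 - 35·p^3 + 28·p^2·q + 186·p·r + 23·p - 25·p·q + 180·p·r^2 - 174·p·q·r + 30·r + 4 - 3·q + 36·r^2 - 12·q·r + 7·p·q^2 - 7·q^2 + 36·q·r^2 - 42·q^2·r

(-5·p - 1 - q)·(-p + 1 + 6·r)·(-6·r - 4 - 7·p + 7·q)
= (5·p^2 - 5·p - 30·p·r + p - 1 - 6·r + p·q - q - 6·q·r)·(-6·r - 4 - 7·p + 7·q)    [distributive law]
= (5·p^2 - 4·p - 30·p·r - 1 - 6·r + p·q - q - 6·q·r)·(-6·r - 4 - 7·p + 7·q)    [combine like terms]
= -30·p^2·r - 20·p^2 - 35·p^3 + 35·p^2·q + 24·p·r + 16·p + 28·p^2 - 28·p·q + 180·p·r^2 + 120·p·r + 210·p^2·r - 210·p·q·r + 6·r + 4 + 7·p - 7·q + 36·r^2 + 24·r + 42·p·r - 42·q·r - 6·p·q·r - 4·p·q - 7·p^2·q + 7·p·q^2 + 6·q·r + 4·q + 7·p·q - 7·q^2 + 36·q·r^2 + 24·q·r + 42·p·q·r - 42·q^2·r    [distributive law]
= 180·p^2·r + 8·p^2 - 35·p^3 + 28·p^2·q + 186·p·r + 23·p - 25·p·q + 180·p·r^2 - 174·p·q·r + 30·r + 4 - 3·q + 36·r^2 - 12·q·r + 7·p·q^2 - 7·q^2 + 36·q·r^2 - 42·q^2·r    [combine like terms]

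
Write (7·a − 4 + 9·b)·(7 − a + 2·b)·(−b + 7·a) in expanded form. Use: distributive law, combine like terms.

(7·a − 4 + 9·b)·(7 − a + 2·b)·(−b + 7·a)
= (49·a − 7·a^2 + 14·a·b − 28 + 4·a − 8·b + 63·b − 9·a·b + 18·b^2)·(−b + 7·a)    [distributive law]
= (53·a − 7·a^2 + 5·a·b − 28 + 55·b + 18·b^2)·(−b + 7·a)    [combine like terms]
= −53·a·b + 371·a^2 + 7·a^2·b − 49·a^3 − 5·a·b^2 + 35·a^2·b + 28·b − 196·a − 55·b^2 + 385·a·b − 18·b^3 + 126·a·b^2    [distributive law]
= 332·a·b + 371·a^2 + 42·a^2·b − 49·a^3 + 121·a·b^2 + 28·b − 196·a − 55·b^2 − 18·b^3    [combine like terms]

332·a·b + 371·a^2 + 42·a^2·b − 49·a^3 + 121·a·b^2 + 28·b − 196·a − 55·b^2 − 18·b^3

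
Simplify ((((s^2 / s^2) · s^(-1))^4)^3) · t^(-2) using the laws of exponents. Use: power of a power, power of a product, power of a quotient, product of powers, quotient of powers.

s^(-12)·t^(-2)

((((s^2 / s^2) · s^(-1))^4)^3) · t^(-2)
= (((s^2 / s^2) · s^(-1))^12) · t^(-2)    [power of a power]
= (((s^2 / s^2)^12) · ((s^(-1))^12)) · t^(-2)    [power of a product]
= ((((s^2)^12) / ((s^2)^12)) · ((s^(-1))^12)) · t^(-2)    [power of a quotient]
= ((s^24 / ((s^2)^12)) · ((s^(-1))^12)) · t^(-2)    [power of a power]
= ((s^24 / s^24) · ((s^(-1))^12)) · t^(-2)    [power of a power]
= (s^0 · ((s^(-1))^12)) · t^(-2)    [quotient of powers]
= (s^0 · s^(-12)) · t^(-2)    [power of a power]
= s^(-12) · t^(-2)    [product of powers]
= s^(-12)·t^(-2)    [rearrange]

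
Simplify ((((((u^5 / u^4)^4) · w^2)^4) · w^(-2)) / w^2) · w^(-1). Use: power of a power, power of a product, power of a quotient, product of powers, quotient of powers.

u^16·w^3

((((((u^5 / u^4)^4) · w^2)^4) · w^(-2)) / w^2) · w^(-1)
= ((((((u^5 / u^4)^4)^4) · ((w^2)^4)) · w^(-2)) / w^2) · w^(-1)    [power of a product]
= (((((u^5 / u^4)^16) · ((w^2)^4)) · w^(-2)) / w^2) · w^(-1)    [power of a power]
= ((((((u^5)^16) / ((u^4)^16)) · ((w^2)^4)) · w^(-2)) / w^2) · w^(-1)    [power of a quotient]
= ((((u^80 / ((u^4)^16)) · ((w^2)^4)) · w^(-2)) / w^2) · w^(-1)    [power of a power]
= ((((u^80 / u^64) · ((w^2)^4)) · w^(-2)) / w^2) · w^(-1)    [power of a power]
= (((u^16 · ((w^2)^4)) · w^(-2)) / w^2) · w^(-1)    [quotient of powers]
= (((u^16 · w^8) · w^(-2)) / w^2) · w^(-1)    [power of a power]
= u^16·w^3    [quotient of powers; product of powers]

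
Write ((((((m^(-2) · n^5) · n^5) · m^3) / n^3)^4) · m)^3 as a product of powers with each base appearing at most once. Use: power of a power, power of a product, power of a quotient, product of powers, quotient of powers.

((((((m^(-2) · n^5) · n^5) · m^3) / n^3)^4) · m)^3
= ((((((m^(-2) · n^5) · n^5) · m^3) / n^3)^4)^3) · (m^3)    [power of a product]
= (((((m^(-2) · n^5) · n^5) · m^3) / n^3)^12) · (m^3)    [power of a power]
= (((((m^(-2) · n^5) · n^5) · m^3)^12) / ((n^3)^12)) · (m^3)    [power of a quotient]
= (((((m^(-2) · n^5) · n^5)^12) · ((m^3)^12)) / ((n^3)^12)) · (m^3)    [power of a product]
= (((((m^(-2) · n^5)^12) · ((n^5)^12)) · ((m^3)^12)) / ((n^3)^12)) · (m^3)    [power of a product]
= ((((((m^(-2))^12) · ((n^5)^12)) · ((n^5)^12)) · ((m^3)^12)) / ((n^3)^12)) · (m^3)    [power of a product]
= ((((m^(-24) · ((n^5)^12)) · ((n^5)^12)) · ((m^3)^12)) / ((n^3)^12)) · (m^3)    [power of a power]
= ((((m^(-24) · n^60) · ((n^5)^12)) · ((m^3)^12)) / ((n^3)^12)) · (m^3)    [power of a power]
= ((((m^(-24) · n^60) · n^60) · ((m^3)^12)) / ((n^3)^12)) · (m^3)    [power of a power]
= ((((m^(-24) · n^60) · n^60) · m^36) / ((n^3)^12)) · (m^3)    [power of a power]
= ((((m^(-24) · n^60) · n^60) · m^36) / n^36) · (m^3)    [power of a power]
= m^15n^84    [quotient of powers; product of powers]

m^15n^84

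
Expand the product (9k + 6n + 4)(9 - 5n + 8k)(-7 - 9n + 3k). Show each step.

(9k + 6n + 4)(9 - 5n + 8k)(-7 - 9n + 3k)
= (81k - 45kn + 72k^2 + 54n - 30n^2 + 48kn + 36 - 20n + 32k)(-7 - 9n + 3k)    [distributive law]
= (113k + 3kn + 72k^2 + 34n - 30n^2 + 36)(-7 - 9n + 3k)    [combine like terms]
= -791k - 1017kn + 339k^2 - 21kn - 27kn^2 + 9k^2n - 504k^2 - 648k^2n + 216k^3 - 238n - 306n^2 + 102kn + 210n^2 + 270n^3 - 90kn^2 - 252 - 324n + 108k    [distributive law]
= -683k - 936kn - 165k^2 - 117kn^2 - 639k^2n + 216k^3 - 562n - 96n^2 + 270n^3 - 252    [combine like terms]

-683k - 936kn - 165k^2 - 117kn^2 - 639k^2n + 216k^3 - 562n - 96n^2 + 270n^3 - 252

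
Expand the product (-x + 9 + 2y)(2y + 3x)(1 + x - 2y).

-32xy + 10x^2y - 4xy^2 + 24x^2 - 3x^3 + 18y - 32y^2 + 27x - 8y^3

(-x + 9 + 2y)(2y + 3x)(1 + x - 2y)
= (-2xy - 3x^2 + 18y + 27x + 4y^2 + 6xy)(1 + x - 2y)    [distributive law]
= (4xy - 3x^2 + 18y + 27x + 4y^2)(1 + x - 2y)    [combine like terms]
= 4xy + 4x^2y - 8xy^2 - 3x^2 - 3x^3 + 6x^2y + 18y + 18xy - 36y^2 + 27x + 27x^2 - 54xy + 4y^2 + 4xy^2 - 8y^3    [distributive law]
= -32xy + 10x^2y - 4xy^2 + 24x^2 - 3x^3 + 18y - 32y^2 + 27x - 8y^3    [combine like terms]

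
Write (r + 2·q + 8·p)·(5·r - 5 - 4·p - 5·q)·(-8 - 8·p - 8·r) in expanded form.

-328·p·r^2 - 40·r^3 + 40·r + 72·p·r - 32·p^2·r + 40·q·r + 344·p·q·r - 40·q·r^2 + 80·q + 464·p·q + 384·p^2·q + 80·q^2 + 80·p·q^2 + 80·q^2·r + 320·p + 576·p^2 + 256·p^3

(r + 2·q + 8·p)·(5·r - 5 - 4·p - 5·q)·(-8 - 8·p - 8·r)
= (5·r^2 - 5·r - 4·p·r - 5·q·r + 10·q·r - 10·q - 8·p·q - 10·q^2 + 40·p·r - 40·p - 32·p^2 - 40·p·q)·(-8 - 8·p - 8·r)    [distributive law]
= (5·r^2 - 5·r + 36·p·r + 5·q·r - 10·q - 48·p·q - 10·q^2 - 40·p - 32·p^2)·(-8 - 8·p - 8·r)    [combine like terms]
= -40·r^2 - 40·p·r^2 - 40·r^3 + 40·r + 40·p·r + 40·r^2 - 288·p·r - 288·p^2·r - 288·p·r^2 - 40·q·r - 40·p·q·r - 40·q·r^2 + 80·q + 80·p·q + 80·q·r + 384·p·q + 384·p^2·q + 384·p·q·r + 80·q^2 + 80·p·q^2 + 80·q^2·r + 320·p + 320·p^2 + 320·p·r + 256·p^2 + 256·p^3 + 256·p^2·r    [distributive law]
= -328·p·r^2 - 40·r^3 + 40·r + 72·p·r - 32·p^2·r + 40·q·r + 344·p·q·r - 40·q·r^2 + 80·q + 464·p·q + 384·p^2·q + 80·q^2 + 80·p·q^2 + 80·q^2·r + 320·p + 576·p^2 + 256·p^3    [combine like terms]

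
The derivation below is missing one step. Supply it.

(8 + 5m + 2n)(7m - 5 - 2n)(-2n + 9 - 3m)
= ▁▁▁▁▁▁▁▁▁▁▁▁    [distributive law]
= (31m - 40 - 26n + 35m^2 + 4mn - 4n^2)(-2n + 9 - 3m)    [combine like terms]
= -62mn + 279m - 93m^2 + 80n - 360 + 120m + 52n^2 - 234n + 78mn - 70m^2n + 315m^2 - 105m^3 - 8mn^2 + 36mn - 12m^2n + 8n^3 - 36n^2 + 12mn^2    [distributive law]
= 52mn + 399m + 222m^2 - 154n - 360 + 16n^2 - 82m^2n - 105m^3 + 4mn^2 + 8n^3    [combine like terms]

Applying distributive law to the line above:

(56m - 40 - 16n + 35m^2 - 25m - 10mn + 14mn - 10n - 4n^2)(-2n + 9 - 3m)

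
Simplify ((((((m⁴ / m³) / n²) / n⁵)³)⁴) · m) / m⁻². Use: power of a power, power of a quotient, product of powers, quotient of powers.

m¹⁵·n⁻⁸⁴

((((((m⁴ / m³) / n²) / n⁵)³)⁴) · m) / m⁻²
= (((((m⁴ / m³) / n²) / n⁵)¹²) · m) / m⁻²    [power of a power]
= (((((m⁴ / m³) / n²)¹²) / ((n⁵)¹²)) · m) / m⁻²    [power of a quotient]
= (((((m⁴ / m³)¹²) / ((n²)¹²)) / ((n⁵)¹²)) · m) / m⁻²    [power of a quotient]
= ((((((m⁴)¹²) / ((m³)¹²)) / ((n²)¹²)) / ((n⁵)¹²)) · m) / m⁻²    [power of a quotient]
= ((((m⁴⁸ / ((m³)¹²)) / ((n²)¹²)) / ((n⁵)¹²)) · m) / m⁻²    [power of a power]
= ((((m⁴⁸ / m³⁶) / ((n²)¹²)) / ((n⁵)¹²)) · m) / m⁻²    [power of a power]
= (((m¹² / ((n²)¹²)) / ((n⁵)¹²)) · m) / m⁻²    [quotient of powers]
= (((m¹² / n²⁴) / ((n⁵)¹²)) · m) / m⁻²    [power of a power]
= (((m¹² / n²⁴) / n⁶⁰) · m) / m⁻²    [power of a power]
= m¹⁵·n⁻⁸⁴    [quotient of powers; product of powers]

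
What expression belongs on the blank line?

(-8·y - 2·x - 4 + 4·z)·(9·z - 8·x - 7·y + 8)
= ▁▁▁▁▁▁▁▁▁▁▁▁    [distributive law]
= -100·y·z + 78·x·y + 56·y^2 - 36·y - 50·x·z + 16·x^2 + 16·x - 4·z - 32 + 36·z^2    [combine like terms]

By distributive law:

-72·y·z + 64·x·y + 56·y^2 - 64·y - 18·x·z + 16·x^2 + 14·x·y - 16·x - 36·z + 32·x + 28·y - 32 + 36·z^2 - 32·x·z - 28·y·z + 32·z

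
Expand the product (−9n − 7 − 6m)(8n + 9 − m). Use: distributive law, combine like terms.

(−9n − 7 − 6m)(8n + 9 − m)
= −72n^2 − 81n + 9mn − 56n − 63 + 7m − 48mn − 54m + 6m^2    [distributive law]
= −72n^2 − 137n − 39mn − 63 − 47m + 6m^2    [combine like terms]

−72n^2 − 137n − 39mn − 63 − 47m + 6m^2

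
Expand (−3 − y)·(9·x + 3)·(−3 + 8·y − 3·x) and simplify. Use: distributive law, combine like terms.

(−3 − y)·(9·x + 3)·(−3 + 8·y − 3·x)
= (−27·x − 9 − 9·x·y − 3·y)·(−3 + 8·y − 3·x)    [distributive law]
= 81·x − 216·x·y + 81·x^2 + 27 − 72·y + 27·x + 27·x·y − 72·x·y^2 + 27·x^2·y + 9·y − 24·y^2 + 9·x·y    [distributive law]
= 108·x − 180·x·y + 81·x^2 + 27 − 63·y − 72·x·y^2 + 27·x^2·y − 24·y^2    [combine like terms]

108·x − 180·x·y + 81·x^2 + 27 − 63·y − 72·x·y^2 + 27·x^2·y − 24·y^2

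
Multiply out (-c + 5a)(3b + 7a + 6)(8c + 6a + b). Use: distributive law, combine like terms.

-24bc^2 + 95abc - 3b^2c - 56ac^2 + 238a^2c - 48c^2 + 204ac - 6bc + 125a^2b + 15ab^2 + 210a^3 + 180a^2 + 30ab

(-c + 5a)(3b + 7a + 6)(8c + 6a + b)
= (-3bc - 7ac - 6c + 15ab + 35a^2 + 30a)(8c + 6a + b)    [distributive law]
= -24bc^2 - 18abc - 3b^2c - 56ac^2 - 42a^2c - 7abc - 48c^2 - 36ac - 6bc + 120abc + 90a^2b + 15ab^2 + 280a^2c + 210a^3 + 35a^2b + 240ac + 180a^2 + 30ab    [distributive law]
= -24bc^2 + 95abc - 3b^2c - 56ac^2 + 238a^2c - 48c^2 + 204ac - 6bc + 125a^2b + 15ab^2 + 210a^3 + 180a^2 + 30ab    [combine like terms]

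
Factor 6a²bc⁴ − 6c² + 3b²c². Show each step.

3c²(2a²bc² − 2 + b²)

6a²bc⁴ − 6c² + 3b²c²
= 3(2a²bc⁴ − 2c² + b²c²)    [factor out 3]
= 3c²(2a²bc² − 2 + b²)    [factor out c²]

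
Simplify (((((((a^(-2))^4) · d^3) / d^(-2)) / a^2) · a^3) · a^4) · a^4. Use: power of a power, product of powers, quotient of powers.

ad^5

(((((((a^(-2))^4) · d^3) / d^(-2)) / a^2) · a^3) · a^4) · a^4
= (((((a^(-8) · d^3) / d^(-2)) / a^2) · a^3) · a^4) · a^4    [power of a power]
= ad^5    [quotient of powers; product of powers]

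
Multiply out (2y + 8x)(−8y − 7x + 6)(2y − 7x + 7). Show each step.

(2y + 8x)(−8y − 7x + 6)(2y − 7x + 7)
= (−16y^2 − 14xy + 12y − 64xy − 56x^2 + 48x)(2y − 7x + 7)    [distributive law]
= (−16y^2 − 78xy + 12y − 56x^2 + 48x)(2y − 7x + 7)    [combine like terms]
= −32y^3 + 112xy^2 − 112y^2 − 156xy^2 + 546x^2y − 546xy + 24y^2 − 84xy + 84y − 112x^2y + 392x^3 − 392x^2 + 96xy − 336x^2 + 336x    [distributive law]
= −32y^3 − 44xy^2 − 88y^2 + 434x^2y − 534xy + 84y + 392x^3 − 728x^2 + 336x    [combine like terms]

−32y^3 − 44xy^2 − 88y^2 + 434x^2y − 534xy + 84y + 392x^3 − 728x^2 + 336x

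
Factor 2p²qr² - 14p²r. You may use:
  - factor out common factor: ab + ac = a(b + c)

2p²qr² - 14p²r
= 2(p²qr² - 7p²r)    [factor out 2]
= 2p²r(qr - 7)    [factor out p²r]

2p²r(qr - 7)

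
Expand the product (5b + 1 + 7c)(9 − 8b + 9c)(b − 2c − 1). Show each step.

77b^2 + 9bc − 28b − 40b^3 + 69b^2c + 85bc^2 − 90c − 9 − 207c^2 − 126c^3

(5b + 1 + 7c)(9 − 8b + 9c)(b − 2c − 1)
= (45b − 40b^2 + 45bc + 9 − 8b + 9c + 63c − 56bc + 63c^2)(b − 2c − 1)    [distributive law]
= (37b − 40b^2 − 11bc + 9 + 72c + 63c^2)(b − 2c − 1)    [combine like terms]
= 37b^2 − 74bc − 37b − 40b^3 + 80b^2c + 40b^2 − 11b^2c + 22bc^2 + 11bc + 9b − 18c − 9 + 72bc − 144c^2 − 72c + 63bc^2 − 126c^3 − 63c^2    [distributive law]
= 77b^2 + 9bc − 28b − 40b^3 + 69b^2c + 85bc^2 − 90c − 9 − 207c^2 − 126c^3    [combine like terms]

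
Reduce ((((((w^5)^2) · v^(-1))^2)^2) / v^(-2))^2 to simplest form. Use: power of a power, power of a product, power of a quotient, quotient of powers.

((((((w^5)^2) · v^(-1))^2)^2) / v^(-2))^2
= ((((((w^5)^2) · v^(-1))^2)^2)^2) / ((v^(-2))^2)    [power of a quotient]
= (((((w^5)^2) · v^(-1))^2)^4) / ((v^(-2))^2)    [power of a power]
= ((((w^5)^2) · v^(-1))^8) / ((v^(-2))^2)    [power of a power]
= ((((w^5)^2)^8) · ((v^(-1))^8)) / ((v^(-2))^2)    [power of a product]
= (((w^5)^16) · ((v^(-1))^8)) / ((v^(-2))^2)    [power of a power]
= (w^80 · ((v^(-1))^8)) / ((v^(-2))^2)    [power of a power]
= (w^80 · v^(-8)) / ((v^(-2))^2)    [power of a power]
= (w^80 · v^(-8)) / v^(-4)    [power of a power]
= v^(-4)w^80    [quotient of powers]

v^(-4)w^80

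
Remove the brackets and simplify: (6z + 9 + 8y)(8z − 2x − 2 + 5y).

(6z + 9 + 8y)(8z − 2x − 2 + 5y)
= 48z^2 − 12xz − 12z + 30yz + 72z − 18x − 18 + 45y + 64yz − 16xy − 16y + 40y^2    [distributive law]
= 48z^2 − 12xz + 60z + 94yz − 18x − 18 + 29y − 16xy + 40y^2    [combine like terms]

48z^2 − 12xz + 60z + 94yz − 18x − 18 + 29y − 16xy + 40y^2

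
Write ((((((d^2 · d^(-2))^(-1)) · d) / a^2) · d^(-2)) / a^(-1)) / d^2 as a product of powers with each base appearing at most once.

((((((d^2 · d^(-2))^(-1)) · d) / a^2) · d^(-2)) / a^(-1)) / d^2
= (((((((d^2)^(-1)) · ((d^(-2))^(-1))) · d) / a^2) · d^(-2)) / a^(-1)) / d^2    [power of a product]
= (((((d^(-2) · ((d^(-2))^(-1))) · d) / a^2) · d^(-2)) / a^(-1)) / d^2    [power of a power]
= (((((d^(-2) · d^2) · d) / a^2) · d^(-2)) / a^(-1)) / d^2    [power of a power]
= ((((d^0 · d) / a^2) · d^(-2)) / a^(-1)) / d^2    [product of powers]
= (((d / a^2) · d^(-2)) / a^(-1)) / d^2    [product of powers]
= a^(-1)d^(-3)    [quotient of powers; product of powers]

a^(-1)d^(-3)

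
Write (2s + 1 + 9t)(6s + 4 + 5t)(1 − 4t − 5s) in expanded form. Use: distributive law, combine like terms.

−58s² − 368s²t − 60s³ − 6s − 197st − 481st² + 4 + 25t − 119t² − 180t³

(2s + 1 + 9t)(6s + 4 + 5t)(1 − 4t − 5s)
= (12s² + 8s + 10st + 6s + 4 + 5t + 54st + 36t + 45t²)(1 − 4t − 5s)    [distributive law]
= (12s² + 14s + 64st + 4 + 41t + 45t²)(1 − 4t − 5s)    [combine like terms]
= 12s² − 48s²t − 60s³ + 14s − 56st − 70s² + 64st − 256st² − 320s²t + 4 − 16t − 20s + 41t − 164t² − 205st + 45t² − 180t³ − 225st²    [distributive law]
= −58s² − 368s²t − 60s³ − 6s − 197st − 481st² + 4 + 25t − 119t² − 180t³    [combine like terms]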